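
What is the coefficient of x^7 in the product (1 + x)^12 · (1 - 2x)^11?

-264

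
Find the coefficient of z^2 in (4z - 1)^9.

-576

The general term is C(9,j)·(4z)^j·(-1)^(9-j); the z^2 term has j = 2.
C(9,2) = 36.
Coefficient = C(9,2) · 4^2 · (-1)^7 = 36 · 16 · (-1) = -576.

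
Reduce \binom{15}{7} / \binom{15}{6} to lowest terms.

9/7

C(n,k+1)/C(n,k) = (n−k)/(k+1) = (15−6)/(6+1) = 9/7.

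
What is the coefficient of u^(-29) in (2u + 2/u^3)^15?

General term: C(15,j)·(2u)^j·(2/u^3)^(15-j), with u-exponent 1j − 3(15−j) = 4j − 45.
Set 4j − 45 = -29: j = 4.
C(15,4) = 1365; 2^4 = 16; 2^11 = 2048.
Coefficient = 1365 · 16 · 2048 = 44728320.

44728320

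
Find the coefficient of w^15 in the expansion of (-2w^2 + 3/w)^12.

-3041280

General term: C(12,j)·(-2w^2)^j·(3/w)^(12-j), with w-exponent 2j − 1(12−j) = 3j − 12.
Set 3j − 12 = 15: j = 9.
C(12,9) = 220; (-2)^9 = -512; 3^3 = 27.
Coefficient = 220 · (-512) · 27 = -3041280.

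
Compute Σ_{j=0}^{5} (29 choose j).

1 + 29 + 406 + 3654 + 23751 + 118755 = 146596.

146596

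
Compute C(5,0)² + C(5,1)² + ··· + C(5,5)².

252

Σ C(5,j)² is the coefficient of x^5 in (1+x)^5(1+x)^5 = (1+x)^10, i.e. C(10,5) = 252.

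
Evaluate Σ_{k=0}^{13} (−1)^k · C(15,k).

-14

The partial alternating sum Σ_{k=0}^{13} (−1)^k C(15,k) = (−1)^13 C(14,13) = -14.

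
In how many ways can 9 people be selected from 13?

715

This is C(13,9) = 715.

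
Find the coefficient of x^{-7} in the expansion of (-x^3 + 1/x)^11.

General term: C(11,j)·(-x^3)^j·(1/x)^(11-j), with x-exponent 3j − 1(11−j) = 4j − 11.
Set 4j − 11 = -7: j = 1.
C(11,1) = 11; (-1)^1 = -1; 1^10 = 1.
Coefficient = 11 · (-1) · 1 = -11.

-11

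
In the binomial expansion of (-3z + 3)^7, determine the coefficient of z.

The general term is C(7,j)·(-3z)^j·(3)^(7-j); the z^1 term has j = 1.
C(7,1) = 7.
Coefficient = C(7,1) · (-3)^1 · 3^6 = 7 · (-3) · 729 = -15309.

-15309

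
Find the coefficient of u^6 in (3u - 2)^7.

-10206

The general term is C(7,j)·(3u)^j·(-2)^(7-j); the u^6 term has j = 6.
C(7,6) = 7.
Coefficient = C(7,6) · 3^6 · (-2)^1 = 7 · 729 · (-2) = -10206.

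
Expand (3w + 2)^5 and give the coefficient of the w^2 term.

720

The general term is C(5,j)·(3w)^j·(2)^(5-j); the w^2 term has j = 2.
C(5,2) = 10.
Coefficient = C(5,2) · 3^2 · 2^3 = 10 · 9 · 8 = 720.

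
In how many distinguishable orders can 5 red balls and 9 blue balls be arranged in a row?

2002

Choose positions for the red balls: C(14,5) = 2002.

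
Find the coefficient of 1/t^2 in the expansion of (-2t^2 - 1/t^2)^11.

General term: C(11,j)·(-2t^2)^j·(-1/t^2)^(11-j), with t-exponent 2j − 2(11−j) = 4j − 22.
Set 4j − 22 = -2: j = 5.
C(11,5) = 462; (-2)^5 = -32; (-1)^6 = 1.
Coefficient = 462 · (-32) · 1 = -14784.

-14784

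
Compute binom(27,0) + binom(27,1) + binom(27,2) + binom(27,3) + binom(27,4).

1 + 27 + 351 + 2925 + 17550 = 20854.

20854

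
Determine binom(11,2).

55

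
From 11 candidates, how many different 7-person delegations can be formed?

330

This is C(11,7) = 330.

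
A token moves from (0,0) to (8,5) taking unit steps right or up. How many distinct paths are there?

1287

Each path is a sequence of 13 steps with 8 rights: C(13,8) = 1287.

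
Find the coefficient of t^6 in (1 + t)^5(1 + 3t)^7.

69384

Coefficient of t^6 = Σ_{j} C(5,j)·1^j·C(7,6-j)·3^(6-j) for j from 0 to 5.
= 5103 + 25515 + 28350 + 9450 + 945 + 21 = 69384.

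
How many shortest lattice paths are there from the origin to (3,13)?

560

Each path is a sequence of 16 steps with 3 rights: C(16,3) = 560.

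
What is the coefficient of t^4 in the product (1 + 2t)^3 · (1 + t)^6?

Coefficient of t^4 = Σ_{j} C(3,j)·2^j·C(6,4-j)·1^(4-j) for j from 0 to 3.
= 15 + 120 + 180 + 48 = 363.

363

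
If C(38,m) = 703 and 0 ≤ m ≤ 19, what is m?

2

C(38,m) increases on 0 ≤ m ≤ 19. C(38,1) = 38 and C(38,2) = 703, so m = 2.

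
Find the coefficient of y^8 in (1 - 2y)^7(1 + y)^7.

Coefficient of y^8 = Σ_{j} C(7,j)·(-2)^j·C(7,8-j)·1^(8-j) for j from 1 to 7.
= (-14) + 588 + (-5880) + 19600 + (-23520) + 9408 + (-896) = -714.

-714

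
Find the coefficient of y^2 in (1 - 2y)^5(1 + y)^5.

0

Coefficient of y^2 = Σ_{j} C(5,j)·(-2)^j·C(5,2-j)·1^(2-j) for j from 0 to 2.
= 10 + (-50) + 40 = 0.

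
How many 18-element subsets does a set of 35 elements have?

4537567650

C(35,18) = C(35,17) by symmetry.
C(35,17) = (35·34·33·32·31·30·29·28·27·26·25·24·23·22·21·20·19) / 17! = 1613955767240110694400000 / 355687428096000 = 4537567650.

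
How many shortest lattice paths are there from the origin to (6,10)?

8008

Each path is a sequence of 16 steps with 6 rights: C(16,6) = 8008.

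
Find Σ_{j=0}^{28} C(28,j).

268435456

Setting x = 1 in (1+x)^28 gives Σ C(28,j) = 2^28 = 268435456.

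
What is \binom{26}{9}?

3124550

C(26,9) = (26·25·24·23·22·21·20·19·18) / 9! = 1133836704000 / 362880 = 3124550.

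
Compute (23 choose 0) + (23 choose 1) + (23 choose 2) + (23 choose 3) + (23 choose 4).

1 + 23 + 253 + 1771 + 8855 = 10903.

10903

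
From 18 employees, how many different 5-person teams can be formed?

8568

This is C(18,5) = 8568.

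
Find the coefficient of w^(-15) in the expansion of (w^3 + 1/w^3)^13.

715

General term: C(13,j)·(w^3)^j·(1/w^3)^(13-j), with w-exponent 3j − 3(13−j) = 6j − 39.
Set 6j − 39 = -15: j = 4.
C(13,4) = 715; 1^4 = 1; 1^9 = 1.
Coefficient = 715 · 1 · 1 = 715.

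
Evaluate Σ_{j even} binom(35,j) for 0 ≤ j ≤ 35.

17179869184

Even-j terms of row 35 sum to 2^34 = 17179869184.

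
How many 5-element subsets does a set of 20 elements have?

C(20,5) = (20·19·18·17·16) / 5! = 1860480 / 120 = 15504.

15504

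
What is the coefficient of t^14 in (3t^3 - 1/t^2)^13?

-8444007

General term: C(13,j)·(3t^3)^j·(-1/t^2)^(13-j), with t-exponent 3j − 2(13−j) = 5j − 26.
Set 5j − 26 = 14: j = 8.
C(13,8) = 1287; 3^8 = 6561; (-1)^5 = -1.
Coefficient = 1287 · 6561 · (-1) = -8444007.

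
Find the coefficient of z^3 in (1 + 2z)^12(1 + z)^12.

Coefficient of z^3 = Σ_{j} C(12,j)·2^j·C(12,3-j)·1^(3-j) for j from 0 to 3.
= 220 + 1584 + 3168 + 1760 = 6732.

6732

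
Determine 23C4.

8855

C(23,4) = (23·22·21·20) / 4! = 212520 / 24 = 8855.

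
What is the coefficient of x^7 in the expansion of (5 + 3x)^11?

451068750

The general term is C(11,j)·(5)^j·(3x)^(11-j); the x^7 term has j = 4.
C(11,4) = 330.
Coefficient = C(11,4) · 5^4 · 3^7 = 330 · 625 · 2187 = 451068750.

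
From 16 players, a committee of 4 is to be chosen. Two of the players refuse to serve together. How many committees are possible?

All 4-subsets: C(16,4) = 1820. Those containing both fixed elements: C(14,2) = 91.
1820 − 91 = 1729.

1729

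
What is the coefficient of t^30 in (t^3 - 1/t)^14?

-364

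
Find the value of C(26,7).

657800

C(26,7) = (26·25·24·23·22·21·20) / 7! = 3315312000 / 5040 = 657800.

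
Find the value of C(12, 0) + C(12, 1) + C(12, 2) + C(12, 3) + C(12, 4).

794

1 + 12 + 66 + 220 + 495 = 794.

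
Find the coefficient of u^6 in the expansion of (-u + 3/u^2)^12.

594

General term: C(12,j)·(-u)^j·(3/u^2)^(12-j), with u-exponent 1j − 2(12−j) = 3j − 24.
Set 3j − 24 = 6: j = 10.
C(12,10) = 66; (-1)^10 = 1; 3^2 = 9.
Coefficient = 66 · 1 · 9 = 594.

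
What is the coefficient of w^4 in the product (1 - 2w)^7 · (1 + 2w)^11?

Coefficient of w^4 = Σ_{j} C(7,j)·(-2)^j·C(11,4-j)·2^(4-j) for j from 0 to 4.
= 5280 + (-18480) + 18480 + (-6160) + 560 = -320.

-320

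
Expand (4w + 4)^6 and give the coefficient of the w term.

24576

The general term is C(6,j)·(4w)^j·(4)^(6-j); the w^1 term has j = 1.
C(6,1) = 6.
Coefficient = C(6,1) · 4^1 · 4^5 = 6 · 4 · 1024 = 24576.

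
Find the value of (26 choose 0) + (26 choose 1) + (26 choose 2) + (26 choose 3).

2952

1 + 26 + 325 + 2600 = 2952.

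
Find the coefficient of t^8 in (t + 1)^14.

3003

The general term is C(14,j)·(t)^j·(1)^(14-j); the t^8 term has j = 8.
C(14,8) = 3003.
Coefficient = C(14,8) = 3003.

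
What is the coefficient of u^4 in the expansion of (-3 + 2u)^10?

2449440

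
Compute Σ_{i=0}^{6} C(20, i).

60460

1 + 20 + 190 + 1140 + 4845 + 15504 + 38760 = 60460.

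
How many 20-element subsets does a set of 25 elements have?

53130

C(25,20) = C(25,5) by symmetry.
C(25,5) = (25·24·23·22·21) / 5! = 6375600 / 120 = 53130.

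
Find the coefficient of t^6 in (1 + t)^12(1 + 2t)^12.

1423796

Coefficient of t^6 = Σ_{j} C(12,j)·1^j·C(12,6-j)·2^(6-j) for j from 0 to 6.
= 59136 + 304128 + 522720 + 387200 + 130680 + 19008 + 924 = 1423796.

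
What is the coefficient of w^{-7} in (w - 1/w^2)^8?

General term: C(8,j)·(w)^j·(-1/w^2)^(8-j), with w-exponent 1j − 2(8−j) = 3j − 16.
Set 3j − 16 = -7: j = 3.
C(8,3) = 56; 1^3 = 1; (-1)^5 = -1.
Coefficient = 56 · 1 · (-1) = -56.

-56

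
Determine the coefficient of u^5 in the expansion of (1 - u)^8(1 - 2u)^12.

Coefficient of u^5 = Σ_{j} C(8,j)·(-1)^j·C(12,5-j)·(-2)^(5-j) for j from 0 to 5.
= (-25344) + (-63360) + (-49280) + (-14784) + (-1680) + (-56) = -154504.

-154504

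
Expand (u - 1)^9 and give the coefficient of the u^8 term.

The general term is C(9,j)·(u)^j·(-1)^(9-j); the u^8 term has j = 8.
C(9,8) = 9.
Coefficient = C(9,8) · (-1)^1 = 9 · (-1) = -9.

-9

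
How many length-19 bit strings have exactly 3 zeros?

Choose the 3 positions: C(19,3) = 969.

969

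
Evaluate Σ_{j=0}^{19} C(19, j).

524288

Setting x = 1 in (1+x)^19 gives Σ C(19,j) = 2^19 = 524288.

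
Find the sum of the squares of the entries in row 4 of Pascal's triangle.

70

Σ C(4,r)² is the coefficient of x^4 in (1+x)^4(1+x)^4 = (1+x)^8, i.e. C(8,4) = 70.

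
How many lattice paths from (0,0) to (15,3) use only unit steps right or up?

Each path is a sequence of 18 steps with 15 rights: C(18,15) = 816.

816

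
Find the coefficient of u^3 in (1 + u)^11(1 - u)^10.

-10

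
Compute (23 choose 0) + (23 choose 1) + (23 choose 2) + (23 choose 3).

2048

1 + 23 + 253 + 1771 = 2048.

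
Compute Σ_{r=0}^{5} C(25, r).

1 + 25 + 300 + 2300 + 12650 + 53130 = 68406.

68406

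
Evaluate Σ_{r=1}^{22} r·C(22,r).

46137344

Differentiating (1+x)^22 and setting x=1: Σ r·C(22,r) = 22·2^21 = 46137344.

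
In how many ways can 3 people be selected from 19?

969

This is C(19,3) = 969.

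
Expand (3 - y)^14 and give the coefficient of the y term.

-22320522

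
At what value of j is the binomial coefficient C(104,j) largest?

52

C(104,j) is maximized at j = 104/2 = 52.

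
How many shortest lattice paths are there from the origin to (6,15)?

Each path is a sequence of 21 steps with 6 rights: C(21,6) = 54264.

54264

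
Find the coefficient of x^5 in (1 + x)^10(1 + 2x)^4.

Coefficient of x^5 = Σ_{j} C(10,j)·1^j·C(4,5-j)·2^(5-j) for j from 1 to 5.
= 160 + 1440 + 2880 + 1680 + 252 = 6412.

6412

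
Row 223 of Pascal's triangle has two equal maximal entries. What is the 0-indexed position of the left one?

111

For odd n = 223, C(223,i) peaks at i = (n−1)/2 and (n+1)/2; the lesser is 111.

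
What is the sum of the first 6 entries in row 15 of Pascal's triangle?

1 + 15 + 105 + 455 + 1365 + 3003 = 4944.

4944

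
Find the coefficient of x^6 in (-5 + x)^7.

The general term is C(7,j)·(-5)^j·(x)^(7-j); the x^6 term has j = 1.
C(7,1) = 7.
Coefficient = C(7,1) · (-5)^1 = 7 · (-5) = -35.

-35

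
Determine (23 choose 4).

8855

C(23,4) = (23·22·21·20) / 4! = 212520 / 24 = 8855.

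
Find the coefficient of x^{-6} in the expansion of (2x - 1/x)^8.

General term: C(8,j)·(2x)^j·(-1/x)^(8-j), with x-exponent 1j − 1(8−j) = 2j − 8.
Set 2j − 8 = -6: j = 1.
C(8,1) = 8; 2^1 = 2; (-1)^7 = -1.
Coefficient = 8 · 2 · (-1) = -16.

-16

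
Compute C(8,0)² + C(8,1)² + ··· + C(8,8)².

By Vandermonde's identity, Σ C(8,r)² = C(16,8) = 12870.

12870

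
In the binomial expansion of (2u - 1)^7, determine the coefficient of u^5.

The general term is C(7,j)·(2u)^j·(-1)^(7-j); the u^5 term has j = 5.
C(7,5) = 21.
Coefficient = C(7,5) · 2^5 = 21 · 32 = 672.

672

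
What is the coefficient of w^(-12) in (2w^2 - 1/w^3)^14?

192192

General term: C(14,j)·(2w^2)^j·(-1/w^3)^(14-j), with w-exponent 2j − 3(14−j) = 5j − 42.
Set 5j − 42 = -12: j = 6.
C(14,6) = 3003; 2^6 = 64; (-1)^8 = 1.
Coefficient = 3003 · 64 · 1 = 192192.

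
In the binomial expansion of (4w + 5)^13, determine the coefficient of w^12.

1090519040

The general term is C(13,j)·(4w)^j·(5)^(13-j); the w^12 term has j = 12.
C(13,12) = 13.
Coefficient = C(13,12) · 4^12 · 5^1 = 13 · 16777216 · 5 = 1090519040.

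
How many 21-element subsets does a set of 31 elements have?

44352165

C(31,21) = C(31,10) by symmetry.
C(31,10) = (31·30·29·28·27·26·25·24·23·22) / 10! = 160945136352000 / 3628800 = 44352165.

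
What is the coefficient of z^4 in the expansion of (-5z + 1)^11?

206250

The general term is C(11,j)·(-5z)^j·(1)^(11-j); the z^4 term has j = 4.
C(11,4) = 330.
Coefficient = C(11,4) · (-5)^4 = 330 · 625 = 206250.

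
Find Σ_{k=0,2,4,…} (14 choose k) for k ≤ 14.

8192

Half of (1+1)^14 + (1−1)^14 gives the even-index sum: 2^13 = 8192.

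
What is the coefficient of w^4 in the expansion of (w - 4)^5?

The general term is C(5,j)·(w)^j·(-4)^(5-j); the w^4 term has j = 4.
C(5,4) = 5.
Coefficient = C(5,4) · (-4)^1 = 5 · (-4) = -20.

-20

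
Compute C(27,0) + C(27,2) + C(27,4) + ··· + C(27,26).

67108864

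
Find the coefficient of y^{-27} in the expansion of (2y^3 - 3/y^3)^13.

General term: C(13,j)·(2y^3)^j·(-3/y^3)^(13-j), with y-exponent 3j − 3(13−j) = 6j − 39.
Set 6j − 39 = -27: j = 2.
C(13,2) = 78; 2^2 = 4; (-3)^11 = -177147.
Coefficient = 78 · 4 · (-177147) = -55269864.

-55269864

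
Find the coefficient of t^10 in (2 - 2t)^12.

The general term is C(12,j)·(2)^j·(-2t)^(12-j); the t^10 term has j = 2.
C(12,2) = 66.
Coefficient = C(12,2) · 2^2 · (-2)^10 = 66 · 4 · 1024 = 270336.

270336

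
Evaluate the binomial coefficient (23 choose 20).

1771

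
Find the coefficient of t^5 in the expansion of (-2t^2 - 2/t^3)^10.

General term: C(10,j)·(-2t^2)^j·(-2/t^3)^(10-j), with t-exponent 2j − 3(10−j) = 5j − 30.
Set 5j − 30 = 5: j = 7.
C(10,7) = 120; (-2)^7 = -128; (-2)^3 = -8.
Coefficient = 120 · (-128) · (-8) = 122880.

122880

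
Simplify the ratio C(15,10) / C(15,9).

C(n,k+1)/C(n,k) = (n−k)/(k+1) = (15−9)/(9+1) = 6/10 = 3/5.

3/5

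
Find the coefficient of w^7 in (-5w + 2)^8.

-1250000

The general term is C(8,j)·(-5w)^j·(2)^(8-j); the w^7 term has j = 7.
C(8,7) = 8.
Coefficient = C(8,7) · (-5)^7 · 2^1 = 8 · (-78125) · 2 = -1250000.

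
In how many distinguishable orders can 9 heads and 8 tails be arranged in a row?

24310

Choose positions for the heads: C(17,9) = 24310.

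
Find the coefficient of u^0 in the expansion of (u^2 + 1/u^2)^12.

924

General term: C(12,j)·(u^2)^j·(1/u^2)^(12-j), with u-exponent 2j − 2(12−j) = 4j − 24.
Set 4j − 24 = 0: j = 6.
C(12,6) = 924; 1^6 = 1; 1^6 = 1.
Coefficient = 924 · 1 · 1 = 924.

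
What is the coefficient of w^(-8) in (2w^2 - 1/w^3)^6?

60

General term: C(6,j)·(2w^2)^j·(-1/w^3)^(6-j), with w-exponent 2j − 3(6−j) = 5j − 18.
Set 5j − 18 = -8: j = 2.
C(6,2) = 15; 2^2 = 4; (-1)^4 = 1.
Coefficient = 15 · 4 · 1 = 60.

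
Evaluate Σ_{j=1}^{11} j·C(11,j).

11264

Since j·C(11,j) = 11·C(10,j−1), the sum is 11·2^10 = 11·1024 = 11264.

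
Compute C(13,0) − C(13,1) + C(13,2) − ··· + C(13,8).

The partial alternating sum Σ_{k=0}^{8} (−1)^k C(13,k) = (−1)^8 C(12,8) = 495.

495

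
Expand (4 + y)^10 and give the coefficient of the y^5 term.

The general term is C(10,j)·(4)^j·(y)^(10-j); the y^5 term has j = 5.
C(10,5) = 252.
Coefficient = C(10,5) · 4^5 = 252 · 1024 = 258048.

258048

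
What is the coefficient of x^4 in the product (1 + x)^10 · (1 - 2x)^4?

Coefficient of x^4 = Σ_{j} C(10,j)·1^j·C(4,4-j)·(-2)^(4-j) for j from 0 to 4.
= 16 + (-320) + 1080 + (-960) + 210 = 26.

26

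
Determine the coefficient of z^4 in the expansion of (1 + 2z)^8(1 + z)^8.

Coefficient of z^4 = Σ_{j} C(8,j)·2^j·C(8,4-j)·1^(4-j) for j from 0 to 4.
= 70 + 896 + 3136 + 3584 + 1120 = 8806.

8806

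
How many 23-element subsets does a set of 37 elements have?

6107086800

C(37,23) = C(37,14) by symmetry.
C(37,14) = (37·36·35·34·33·32·31·30·29·28·27·26·25·24) / 14! = 532405391434076160000 / 87178291200 = 6107086800.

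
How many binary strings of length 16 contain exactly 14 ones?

Choose the 14 positions: C(16,14) = 120.

120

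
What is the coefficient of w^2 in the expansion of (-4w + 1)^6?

The general term is C(6,j)·(-4w)^j·(1)^(6-j); the w^2 term has j = 2.
C(6,2) = 15.
Coefficient = C(6,2) · (-4)^2 = 15 · 16 = 240.

240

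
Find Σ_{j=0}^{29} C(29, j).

536870912

The entries of row 29 sum to 2^29 = 536870912.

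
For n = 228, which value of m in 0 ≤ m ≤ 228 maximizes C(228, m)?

114

C(228,m) is maximized at m = 228/2 = 114.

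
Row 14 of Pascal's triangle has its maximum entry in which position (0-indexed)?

C(14,r) is maximized at r = 14/2 = 7.

7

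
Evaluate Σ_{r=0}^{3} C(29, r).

1 + 29 + 406 + 3654 = 4090.

4090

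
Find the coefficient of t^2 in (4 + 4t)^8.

1835008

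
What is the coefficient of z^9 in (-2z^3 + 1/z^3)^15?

-2562560

General term: C(15,j)·(-2z^3)^j·(1/z^3)^(15-j), with z-exponent 3j − 3(15−j) = 6j − 45.
Set 6j − 45 = 9: j = 9.
C(15,9) = 5005; (-2)^9 = -512; 1^6 = 1.
Coefficient = 5005 · (-512) · 1 = -2562560.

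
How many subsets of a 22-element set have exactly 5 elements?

26334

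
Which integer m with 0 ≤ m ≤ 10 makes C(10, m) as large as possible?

C(10,m) is maximized at m = 10/2 = 5.

5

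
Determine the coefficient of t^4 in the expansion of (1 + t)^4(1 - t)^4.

6

Coefficient of t^4 = Σ_{j} C(4,j)·1^j·C(4,4-j)·(-1)^(4-j) for j from 0 to 4.
= 1 + (-16) + 36 + (-16) + 1 = 6.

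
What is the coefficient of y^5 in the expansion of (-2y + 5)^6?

The general term is C(6,j)·(-2y)^j·(5)^(6-j); the y^5 term has j = 5.
C(6,5) = 6.
Coefficient = C(6,5) · (-2)^5 · 5^1 = 6 · (-32) · 5 = -960.

-960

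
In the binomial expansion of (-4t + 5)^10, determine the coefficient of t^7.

-245760000

The general term is C(10,j)·(-4t)^j·(5)^(10-j); the t^7 term has j = 7.
C(10,7) = 120.
Coefficient = C(10,7) · (-4)^7 · 5^3 = 120 · (-16384) · 125 = -245760000.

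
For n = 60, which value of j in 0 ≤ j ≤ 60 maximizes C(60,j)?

C(60,j) is maximized at j = 60/2 = 30.

30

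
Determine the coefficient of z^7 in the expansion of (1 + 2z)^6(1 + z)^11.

Coefficient of z^7 = Σ_{j} C(6,j)·2^j·C(11,7-j)·1^(7-j) for j from 0 to 6.
= 330 + 5544 + 27720 + 52800 + 39600 + 10560 + 704 = 137258.

137258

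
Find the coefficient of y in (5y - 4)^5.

6400

The general term is C(5,j)·(5y)^j·(-4)^(5-j); the y^1 term has j = 1.
C(5,1) = 5.
Coefficient = C(5,1) · 5^1 · (-4)^4 = 5 · 5 · 256 = 6400.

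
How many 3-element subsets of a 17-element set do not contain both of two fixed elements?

All 3-subsets: C(17,3) = 680. Those containing both fixed elements: C(15,1) = 15.
680 − 15 = 665.

665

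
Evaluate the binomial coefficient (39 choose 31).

61523748

C(39,31) = C(39,8) by symmetry.
C(39,8) = (39·38·37·36·35·34·33·32) / 8! = 2480637519360 / 40320 = 61523748.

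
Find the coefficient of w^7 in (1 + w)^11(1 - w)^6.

Coefficient of w^7 = Σ_{j} C(11,j)·1^j·C(6,7-j)·(-1)^(7-j) for j from 1 to 7.
= 11 + (-330) + 2475 + (-6600) + 6930 + (-2772) + 330 = 44.

44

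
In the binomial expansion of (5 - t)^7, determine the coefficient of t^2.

65625

The general term is C(7,j)·(5)^j·(-t)^(7-j); the t^2 term has j = 5.
C(7,5) = 21.
Coefficient = C(7,5) · 5^5 = 21 · 3125 = 65625.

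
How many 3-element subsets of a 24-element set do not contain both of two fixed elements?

2002

All 3-subsets: C(24,3) = 2024. Those containing both fixed elements: C(22,1) = 22.
2024 − 22 = 2002.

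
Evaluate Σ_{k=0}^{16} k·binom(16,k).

524288

Differentiating (1+x)^16 and setting x=1: Σ k·C(16,k) = 16·2^15 = 524288.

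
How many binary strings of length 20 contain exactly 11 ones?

Choose the 11 positions: C(20,11) = 167960.

167960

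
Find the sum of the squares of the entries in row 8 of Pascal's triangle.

Σ C(8,k)² is the coefficient of x^8 in (1+x)^8(1+x)^8 = (1+x)^16, i.e. C(16,8) = 12870.

12870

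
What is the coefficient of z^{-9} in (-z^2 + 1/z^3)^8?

-56

General term: C(8,j)·(-z^2)^j·(1/z^3)^(8-j), with z-exponent 2j − 3(8−j) = 5j − 24.
Set 5j − 24 = -9: j = 3.
C(8,3) = 56; (-1)^3 = -1; 1^5 = 1.
Coefficient = 56 · (-1) · 1 = -56.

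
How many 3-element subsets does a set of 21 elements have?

1330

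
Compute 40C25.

C(40,25) = C(40,15) by symmetry.
C(40,15) = (40·39·38·37·36·35·34·33·32·31·30·29·28·27·26) / 15! = 52601652673686724608000 / 1307674368000 = 40225345056.

40225345056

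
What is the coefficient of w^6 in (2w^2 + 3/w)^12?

General term: C(12,j)·(2w^2)^j·(3/w)^(12-j), with w-exponent 2j − 1(12−j) = 3j − 12.
Set 3j − 12 = 6: j = 6.
C(12,6) = 924; 2^6 = 64; 3^6 = 729.
Coefficient = 924 · 64 · 729 = 43110144.

43110144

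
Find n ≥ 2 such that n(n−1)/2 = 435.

30

n(n−1)/2 = 435 ⇒ n(n−1) = 870. Since 30·29 = 870, n = 30.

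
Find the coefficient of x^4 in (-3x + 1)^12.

40095

The general term is C(12,j)·(-3x)^j·(1)^(12-j); the x^4 term has j = 4.
C(12,4) = 495.
Coefficient = C(12,4) · (-3)^4 = 495 · 81 = 40095.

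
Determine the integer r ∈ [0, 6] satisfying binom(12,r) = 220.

3

C(12,r) increases on 0 ≤ r ≤ 6. C(12,2) = 66 and C(12,3) = 220, so r = 3.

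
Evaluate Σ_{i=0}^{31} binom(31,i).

Setting x = 1 in (1+x)^31 gives Σ C(31,i) = 2^31 = 2147483648.

2147483648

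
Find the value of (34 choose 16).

2203961430

C(34,16) = (34·33·32·31·30·29·28·27·26·25·24·23·22·21·20·19) / 16! = 46113021921146019840000 / 20922789888000 = 2203961430.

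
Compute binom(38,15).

15471286560

C(38,15) = (38·37·36·35·34·33·32·31·30·29·28·27·26·25·24) / 15! = 20231404874494894080000 / 1307674368000 = 15471286560.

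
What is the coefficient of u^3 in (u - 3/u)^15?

3648645

General term: C(15,j)·(u)^j·(-3/u)^(15-j), with u-exponent 1j − 1(15−j) = 2j − 15.
Set 2j − 15 = 3: j = 9.
C(15,9) = 5005; 1^9 = 1; (-3)^6 = 729.
Coefficient = 5005 · 1 · 729 = 3648645.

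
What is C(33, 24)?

38567100

C(33,24) = C(33,9) by symmetry.
C(33,9) = (33·32·31·30·29·28·27·26·25) / 9! = 13995229248000 / 362880 = 38567100.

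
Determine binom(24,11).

2496144

C(24,11) = (24·23·22·21·20·19·18·17·16·15·14) / 11! = 99638080819200 / 39916800 = 2496144.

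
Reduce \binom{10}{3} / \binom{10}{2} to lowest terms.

C(n,k+1)/C(n,k) = (n−k)/(k+1) = (10−2)/(2+1) = 8/3.

8/3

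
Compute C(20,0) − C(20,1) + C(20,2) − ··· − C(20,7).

-50388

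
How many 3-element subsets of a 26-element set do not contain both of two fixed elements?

2576

All 3-subsets: C(26,3) = 2600. Those containing both fixed elements: C(24,1) = 24.
2600 − 24 = 2576.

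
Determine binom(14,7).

3432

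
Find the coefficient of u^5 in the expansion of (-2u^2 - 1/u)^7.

General term: C(7,j)·(-2u^2)^j·(-1/u)^(7-j), with u-exponent 2j − 1(7−j) = 3j − 7.
Set 3j − 7 = 5: j = 4.
C(7,4) = 35; (-2)^4 = 16; (-1)^3 = -1.
Coefficient = 35 · 16 · (-1) = -560.

-560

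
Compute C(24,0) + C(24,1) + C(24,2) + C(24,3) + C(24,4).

1 + 24 + 276 + 2024 + 10626 = 12951.

12951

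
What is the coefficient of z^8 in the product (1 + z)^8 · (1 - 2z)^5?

369

Coefficient of z^8 = Σ_{j} C(8,j)·1^j·C(5,8-j)·(-2)^(8-j) for j from 3 to 8.
= (-1792) + 5600 + (-4480) + 1120 + (-80) + 1 = 369.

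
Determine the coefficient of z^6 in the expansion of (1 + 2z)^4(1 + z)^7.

Coefficient of z^6 = Σ_{j} C(4,j)·2^j·C(7,6-j)·1^(6-j) for j from 0 to 4.
= 7 + 168 + 840 + 1120 + 336 = 2471.

2471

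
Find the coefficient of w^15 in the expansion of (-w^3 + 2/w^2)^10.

-960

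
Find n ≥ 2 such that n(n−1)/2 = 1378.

n(n−1)/2 = 1378 ⇒ n(n−1) = 2756. Since 53·52 = 2756, n = 53.

53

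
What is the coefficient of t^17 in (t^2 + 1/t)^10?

General term: C(10,j)·(t^2)^j·(1/t)^(10-j), with t-exponent 2j − 1(10−j) = 3j − 10.
Set 3j − 10 = 17: j = 9.
C(10,9) = 10; 1^9 = 1; 1^1 = 1.
Coefficient = 10 · 1 · 1 = 10.

10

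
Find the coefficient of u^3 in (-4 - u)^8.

57344

The general term is C(8,j)·(-4)^j·(-u)^(8-j); the u^3 term has j = 5.
C(8,5) = 56.
Coefficient = C(8,5) · (-4)^5 · (-1)^3 = 56 · (-1024) · (-1) = 57344.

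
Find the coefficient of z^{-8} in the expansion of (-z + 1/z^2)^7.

General term: C(7,j)·(-z)^j·(1/z^2)^(7-j), with z-exponent 1j − 2(7−j) = 3j − 14.
Set 3j − 14 = -8: j = 2.
C(7,2) = 21; (-1)^2 = 1; 1^5 = 1.
Coefficient = 21 · 1 · 1 = 21.

21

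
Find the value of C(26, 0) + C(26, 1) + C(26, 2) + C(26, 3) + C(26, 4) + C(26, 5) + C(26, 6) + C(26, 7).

971712

1 + 26 + 325 + 2600 + 14950 + 65780 + 230230 + 657800 = 971712.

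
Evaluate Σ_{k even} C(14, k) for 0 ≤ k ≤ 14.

8192

Even-k terms of row 14 sum to 2^13 = 8192.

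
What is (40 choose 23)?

C(40,23) = C(40,17) by symmetry.
C(40,17) = (40·39·38·37·36·35·34·33·32·31·30·29·28·27·26·25·24) / 17! = 31560991604212034764800000 / 355687428096000 = 88732378800.

88732378800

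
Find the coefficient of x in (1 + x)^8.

The general term is C(8,j)·(1)^j·(x)^(8-j); the x^1 term has j = 7.
C(8,7) = 8.
Coefficient = C(8,7) = 8.

8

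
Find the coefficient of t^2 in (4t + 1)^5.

The general term is C(5,j)·(4t)^j·(1)^(5-j); the t^2 term has j = 2.
C(5,2) = 10.
Coefficient = C(5,2) · 4^2 = 10 · 16 = 160.

160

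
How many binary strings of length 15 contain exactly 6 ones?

5005

Choose the 6 positions: C(15,6) = 5005.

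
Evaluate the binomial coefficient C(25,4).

12650

C(25,4) = (25·24·23·22) / 4! = 303600 / 24 = 12650.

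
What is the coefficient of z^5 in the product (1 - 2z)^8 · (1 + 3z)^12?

Coefficient of z^5 = Σ_{j} C(8,j)·(-2)^j·C(12,5-j)·3^(5-j) for j from 0 to 5.
= 192456 + (-641520) + 665280 + (-266112) + 40320 + (-1792) = -11368.

-11368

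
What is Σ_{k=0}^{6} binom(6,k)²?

Σ C(6,k)² is the coefficient of x^6 in (1+x)^6(1+x)^6 = (1+x)^12, i.e. C(12,6) = 924.

924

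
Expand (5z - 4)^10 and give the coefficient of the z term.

-13107200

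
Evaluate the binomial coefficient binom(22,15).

C(22,15) = C(22,7) by symmetry.
C(22,7) = (22·21·20·19·18·17·16) / 7! = 859541760 / 5040 = 170544.

170544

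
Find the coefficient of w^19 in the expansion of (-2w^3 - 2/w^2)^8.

2048

General term: C(8,j)·(-2w^3)^j·(-2/w^2)^(8-j), with w-exponent 3j − 2(8−j) = 5j − 16.
Set 5j − 16 = 19: j = 7.
C(8,7) = 8; (-2)^7 = -128; (-2)^1 = -2.
Coefficient = 8 · (-128) · (-2) = 2048.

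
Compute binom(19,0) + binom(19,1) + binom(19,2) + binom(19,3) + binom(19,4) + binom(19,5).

1 + 19 + 171 + 969 + 3876 + 11628 = 16664.

16664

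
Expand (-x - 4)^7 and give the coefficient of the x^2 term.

-21504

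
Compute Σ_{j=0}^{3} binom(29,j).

1 + 29 + 406 + 3654 = 4090.

4090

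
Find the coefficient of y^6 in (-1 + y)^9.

-84

The general term is C(9,j)·(-1)^j·(y)^(9-j); the y^6 term has j = 3.
C(9,3) = 84.
Coefficient = C(9,3) · (-1)^3 = 84 · (-1) = -84.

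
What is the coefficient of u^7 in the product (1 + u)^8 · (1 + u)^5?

1716

(1 + u)^8(1 + u)^5 = (1 + u)^13, so the coefficient of u^7 is C(13,7)·1^7 = 1716·1 = 1716.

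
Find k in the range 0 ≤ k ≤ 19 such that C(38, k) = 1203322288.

11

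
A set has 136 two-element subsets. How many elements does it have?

17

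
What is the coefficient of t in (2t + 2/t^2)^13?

5857280

General term: C(13,j)·(2t)^j·(2/t^2)^(13-j), with t-exponent 1j − 2(13−j) = 3j − 26.
Set 3j − 26 = 1: j = 9.
C(13,9) = 715; 2^9 = 512; 2^4 = 16.
Coefficient = 715 · 512 · 16 = 5857280.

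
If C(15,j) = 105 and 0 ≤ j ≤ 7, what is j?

2

C(15,j) increases on 0 ≤ j ≤ 7. C(15,1) = 15 and C(15,2) = 105, so j = 2.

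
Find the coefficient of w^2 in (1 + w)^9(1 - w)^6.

-3

Coefficient of w^2 = Σ_{j} C(9,j)·1^j·C(6,2-j)·(-1)^(2-j) for j from 0 to 2.
= 15 + (-54) + 36 = -3.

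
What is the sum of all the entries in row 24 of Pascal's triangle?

Setting x = 1 in (1+x)^24 gives Σ C(24,r) = 2^24 = 16777216.

16777216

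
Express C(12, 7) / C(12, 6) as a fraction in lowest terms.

C(n,k+1)/C(n,k) = (n−k)/(k+1) = (12−6)/(6+1) = 6/7.

6/7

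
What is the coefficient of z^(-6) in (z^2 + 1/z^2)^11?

General term: C(11,j)·(z^2)^j·(1/z^2)^(11-j), with z-exponent 2j − 2(11−j) = 4j − 22.
Set 4j − 22 = -6: j = 4.
C(11,4) = 330; 1^4 = 1; 1^7 = 1.
Coefficient = 330 · 1 · 1 = 330.

330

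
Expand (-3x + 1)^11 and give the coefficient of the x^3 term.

The general term is C(11,j)·(-3x)^j·(1)^(11-j); the x^3 term has j = 3.
C(11,3) = 165.
Coefficient = C(11,3) · (-3)^3 = 165 · (-27) = -4455.

-4455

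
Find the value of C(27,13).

C(27,13) = (27·26·25·24·23·22·21·20·19·18·17·16·15) / 13! = 124903451312640000 / 6227020800 = 20058300.

20058300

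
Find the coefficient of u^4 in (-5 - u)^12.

The general term is C(12,j)·(-5)^j·(-u)^(12-j); the u^4 term has j = 8.
C(12,8) = 495.
Coefficient = C(12,8) · (-5)^8 = 495 · 390625 = 193359375.

193359375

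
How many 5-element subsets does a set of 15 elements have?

3003

C(15,5) = (15·14·13·12·11) / 5! = 360360 / 120 = 3003.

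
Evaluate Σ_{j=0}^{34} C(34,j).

The entries of row 34 sum to 2^34 = 17179869184.

17179869184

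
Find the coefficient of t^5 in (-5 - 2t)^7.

The general term is C(7,j)·(-5)^j·(-2t)^(7-j); the t^5 term has j = 2.
C(7,2) = 21.
Coefficient = C(7,2) · (-5)^2 · (-2)^5 = 21 · 25 · (-32) = -16800.

-16800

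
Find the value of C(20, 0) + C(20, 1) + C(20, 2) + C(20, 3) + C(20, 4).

1 + 20 + 190 + 1140 + 4845 = 6196.

6196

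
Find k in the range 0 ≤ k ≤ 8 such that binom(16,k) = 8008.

6

C(16,k) increases on 0 ≤ k ≤ 8. C(16,5) = 4368 and C(16,6) = 8008, so k = 6.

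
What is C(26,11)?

7726160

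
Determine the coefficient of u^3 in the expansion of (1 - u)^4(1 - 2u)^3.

Coefficient of u^3 = Σ_{j} C(4,j)·(-1)^j·C(3,3-j)·(-2)^(3-j) for j from 0 to 3.
= (-8) + (-48) + (-36) + (-4) = -96.

-96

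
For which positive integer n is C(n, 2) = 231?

n(n−1)/2 = 231 ⇒ n(n−1) = 462. Since 22·21 = 462, n = 22.

22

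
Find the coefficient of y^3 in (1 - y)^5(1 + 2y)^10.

Coefficient of y^3 = Σ_{j} C(5,j)·(-1)^j·C(10,3-j)·2^(3-j) for j from 0 to 3.
= 960 + (-900) + 200 + (-10) = 250.

250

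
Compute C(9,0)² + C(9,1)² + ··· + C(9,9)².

By Vandermonde's identity, Σ C(9,i)² = C(18,9) = 48620.

48620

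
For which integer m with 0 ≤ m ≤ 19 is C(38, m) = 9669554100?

C(38,m) increases on 0 ≤ m ≤ 19. C(38,13) = 5414950296 and C(38,14) = 9669554100, so m = 14.

14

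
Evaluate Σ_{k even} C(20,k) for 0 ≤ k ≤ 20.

524288

Half of (1+1)^20 + (1−1)^20 gives the even-index sum: 2^19 = 524288.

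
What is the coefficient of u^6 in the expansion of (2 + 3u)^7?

The general term is C(7,j)·(2)^j·(3u)^(7-j); the u^6 term has j = 1.
C(7,1) = 7.
Coefficient = C(7,1) · 2^1 · 3^6 = 7 · 2 · 729 = 10206.

10206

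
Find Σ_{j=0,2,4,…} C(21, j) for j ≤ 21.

1048576

Half of (1+1)^21 + (1−1)^21 gives the even-index sum: 2^20 = 1048576.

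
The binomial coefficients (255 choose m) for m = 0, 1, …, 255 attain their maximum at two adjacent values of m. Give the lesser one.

127

For odd n = 255, C(255,m) peaks at m = (n−1)/2 and (n+1)/2; the lesser is 127.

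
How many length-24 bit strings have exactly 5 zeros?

42504

Choose the 5 positions: C(24,5) = 42504.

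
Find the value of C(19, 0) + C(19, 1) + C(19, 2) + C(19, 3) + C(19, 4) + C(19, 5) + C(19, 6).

1 + 19 + 171 + 969 + 3876 + 11628 + 27132 = 43796.

43796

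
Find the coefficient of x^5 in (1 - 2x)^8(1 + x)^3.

336

Coefficient of x^5 = Σ_{j} C(8,j)·(-2)^j·C(3,5-j)·1^(5-j) for j from 2 to 5.
= 112 + (-1344) + 3360 + (-1792) = 336.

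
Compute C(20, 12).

C(20,12) = C(20,8) by symmetry.
C(20,8) = (20·19·18·17·16·15·14·13) / 8! = 5079110400 / 40320 = 125970.

125970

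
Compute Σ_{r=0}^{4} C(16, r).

2517

1 + 16 + 120 + 560 + 1820 = 2517.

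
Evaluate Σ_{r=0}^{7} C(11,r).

1816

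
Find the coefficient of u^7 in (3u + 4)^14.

122974765056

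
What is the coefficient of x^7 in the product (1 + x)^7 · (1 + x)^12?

(1 + x)^7(1 + x)^12 = (1 + x)^19, so the coefficient of x^7 is C(19,7)·1^7 = 50388·1 = 50388.

50388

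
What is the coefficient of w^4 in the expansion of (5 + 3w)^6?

The general term is C(6,j)·(5)^j·(3w)^(6-j); the w^4 term has j = 2.
C(6,2) = 15.
Coefficient = C(6,2) · 5^2 · 3^4 = 15 · 25 · 81 = 30375.

30375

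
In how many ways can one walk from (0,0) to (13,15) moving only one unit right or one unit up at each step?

37442160

Each path is a sequence of 28 steps with 13 rights: C(28,13) = 37442160.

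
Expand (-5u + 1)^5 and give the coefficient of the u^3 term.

The general term is C(5,j)·(-5u)^j·(1)^(5-j); the u^3 term has j = 3.
C(5,3) = 10.
Coefficient = C(5,3) · (-5)^3 = 10 · (-125) = -1250.

-1250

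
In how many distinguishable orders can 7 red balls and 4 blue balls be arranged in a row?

Choose positions for the red balls: C(11,7) = 330.

330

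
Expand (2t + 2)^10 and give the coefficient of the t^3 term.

The general term is C(10,j)·(2t)^j·(2)^(10-j); the t^3 term has j = 3.
C(10,3) = 120.
Coefficient = C(10,3) · 2^3 · 2^7 = 120 · 8 · 128 = 122880.

122880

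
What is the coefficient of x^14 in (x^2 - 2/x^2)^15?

21840

General term: C(15,j)·(x^2)^j·(-2/x^2)^(15-j), with x-exponent 2j − 2(15−j) = 4j − 30.
Set 4j − 30 = 14: j = 11.
C(15,11) = 1365; 1^11 = 1; (-2)^4 = 16.
Coefficient = 1365 · 1 · 16 = 21840.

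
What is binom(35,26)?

70607460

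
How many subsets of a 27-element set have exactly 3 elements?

2925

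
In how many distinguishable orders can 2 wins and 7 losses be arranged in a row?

36

Choose positions for the wins: C(9,2) = 36.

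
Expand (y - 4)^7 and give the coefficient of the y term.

The general term is C(7,j)·(y)^j·(-4)^(7-j); the y^1 term has j = 1.
C(7,1) = 7.
Coefficient = C(7,1) · (-4)^6 = 7 · 4096 = 28672.

28672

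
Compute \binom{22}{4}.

7315

C(22,4) = (22·21·20·19) / 4! = 175560 / 24 = 7315.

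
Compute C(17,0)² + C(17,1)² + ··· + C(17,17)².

2333606220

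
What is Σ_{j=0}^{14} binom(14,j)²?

40116600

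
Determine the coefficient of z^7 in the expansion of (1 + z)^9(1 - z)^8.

-56

Coefficient of z^7 = Σ_{j} C(9,j)·1^j·C(8,7-j)·(-1)^(7-j) for j from 0 to 7.
= (-8) + 252 + (-2016) + 5880 + (-7056) + 3528 + (-672) + 36 = -56.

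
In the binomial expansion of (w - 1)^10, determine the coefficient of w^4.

The general term is C(10,j)·(w)^j·(-1)^(10-j); the w^4 term has j = 4.
C(10,4) = 210.
Coefficient = C(10,4) = 210.

210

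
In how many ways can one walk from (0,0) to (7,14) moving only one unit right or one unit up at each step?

116280

Each path is a sequence of 21 steps with 7 rights: C(21,7) = 116280.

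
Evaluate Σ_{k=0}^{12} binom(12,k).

4096

Setting x = 1 in (1+x)^12 gives Σ C(12,k) = 2^12 = 4096.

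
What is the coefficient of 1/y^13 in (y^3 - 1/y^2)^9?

9

General term: C(9,j)·(y^3)^j·(-1/y^2)^(9-j), with y-exponent 3j − 2(9−j) = 5j − 18.
Set 5j − 18 = -13: j = 1.
C(9,1) = 9; 1^1 = 1; (-1)^8 = 1.
Coefficient = 9 · 1 · 1 = 9.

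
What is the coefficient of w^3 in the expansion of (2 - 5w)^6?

-20000

The general term is C(6,j)·(2)^j·(-5w)^(6-j); the w^3 term has j = 3.
C(6,3) = 20.
Coefficient = C(6,3) · 2^3 · (-5)^3 = 20 · 8 · (-125) = -20000.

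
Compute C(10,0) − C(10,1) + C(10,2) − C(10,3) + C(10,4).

126

The partial alternating sum Σ_{k=0}^{4} (−1)^k C(10,k) = (−1)^4 C(9,4) = 126.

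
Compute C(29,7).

C(29,7) = (29·28·27·26·25·24·23) / 7! = 7866331200 / 5040 = 1560780.

1560780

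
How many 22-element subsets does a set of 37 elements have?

C(37,22) = C(37,15) by symmetry.
C(37,15) = (37·36·35·34·33·32·31·30·29·28·27·26·25·24·23) / 15! = 12245324002983751680000 / 1307674368000 = 9364199760.

9364199760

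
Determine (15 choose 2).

105

C(15,2) = (15·14) / 2! = 210 / 2 = 105.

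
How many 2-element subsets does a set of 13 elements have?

C(13,2) = (13·12) / 2! = 156 / 2 = 78.

78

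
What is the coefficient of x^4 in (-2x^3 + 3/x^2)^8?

General term: C(8,j)·(-2x^3)^j·(3/x^2)^(8-j), with x-exponent 3j − 2(8−j) = 5j − 16.
Set 5j − 16 = 4: j = 4.
C(8,4) = 70; (-2)^4 = 16; 3^4 = 81.
Coefficient = 70 · 16 · 81 = 90720.

90720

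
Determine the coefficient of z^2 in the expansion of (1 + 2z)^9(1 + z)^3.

201

Coefficient of z^2 = Σ_{j} C(9,j)·2^j·C(3,2-j)·1^(2-j) for j from 0 to 2.
= 3 + 54 + 144 = 201.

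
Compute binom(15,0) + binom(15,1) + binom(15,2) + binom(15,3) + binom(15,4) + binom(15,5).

4944

1 + 15 + 105 + 455 + 1365 + 3003 = 4944.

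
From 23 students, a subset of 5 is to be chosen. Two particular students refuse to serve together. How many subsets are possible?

32319

All 5-subsets: C(23,5) = 33649. Those containing both fixed elements: C(21,3) = 1330.
33649 − 1330 = 32319.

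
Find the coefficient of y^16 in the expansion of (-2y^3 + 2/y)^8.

7168

General term: C(8,j)·(-2y^3)^j·(2/y)^(8-j), with y-exponent 3j − 1(8−j) = 4j − 8.
Set 4j − 8 = 16: j = 6.
C(8,6) = 28; (-2)^6 = 64; 2^2 = 4.
Coefficient = 28 · 64 · 4 = 7168.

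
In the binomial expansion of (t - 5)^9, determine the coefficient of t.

The general term is C(9,j)·(t)^j·(-5)^(9-j); the t^1 term has j = 1.
C(9,1) = 9.
Coefficient = C(9,1) · (-5)^8 = 9 · 390625 = 3515625.

3515625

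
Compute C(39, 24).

C(39,24) = C(39,15) by symmetry.
C(39,15) = (39·38·37·36·35·34·33·32·31·30·29·28·27·26·25) / 15! = 32876032921054202880000 / 1307674368000 = 25140840660.

25140840660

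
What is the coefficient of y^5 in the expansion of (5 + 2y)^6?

960

The general term is C(6,j)·(5)^j·(2y)^(6-j); the y^5 term has j = 1.
C(6,1) = 6.
Coefficient = C(6,1) · 5^1 · 2^5 = 6 · 5 · 32 = 960.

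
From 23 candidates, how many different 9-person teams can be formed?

817190

This is C(23,9) = 817190.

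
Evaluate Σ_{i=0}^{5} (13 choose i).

2380

1 + 13 + 78 + 286 + 715 + 1287 = 2380.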